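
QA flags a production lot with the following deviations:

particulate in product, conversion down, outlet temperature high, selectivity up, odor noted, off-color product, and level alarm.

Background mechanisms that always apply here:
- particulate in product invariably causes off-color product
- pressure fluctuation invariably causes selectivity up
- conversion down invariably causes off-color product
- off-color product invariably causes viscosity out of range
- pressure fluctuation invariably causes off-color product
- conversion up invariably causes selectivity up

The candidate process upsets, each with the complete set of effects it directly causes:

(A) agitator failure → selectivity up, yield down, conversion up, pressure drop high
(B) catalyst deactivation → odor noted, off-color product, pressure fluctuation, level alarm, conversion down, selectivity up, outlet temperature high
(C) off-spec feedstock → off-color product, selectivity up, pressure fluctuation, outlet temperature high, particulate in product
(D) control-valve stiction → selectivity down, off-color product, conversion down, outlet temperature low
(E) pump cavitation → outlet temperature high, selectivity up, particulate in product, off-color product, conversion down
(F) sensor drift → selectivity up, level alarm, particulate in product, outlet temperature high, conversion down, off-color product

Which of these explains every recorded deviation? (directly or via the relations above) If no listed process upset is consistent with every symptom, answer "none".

none

Checking each candidate against the observations:
(A) agitator failure — particulate in product ✗; conversion down ✗; outlet temperature high ✗; selectivity up ✓; odor noted ✗; off-color product ✗; level alarm ✗
(B) catalyst deactivation — does not account for particulate in product
(C) off-spec feedstock — particulate in product ✓; conversion down ✗; outlet temperature high ✓; selectivity up ✓; odor noted ✗; off-color product ✓; level alarm ✗
(D) control-valve stiction — fails on particulate in product, outlet temperature high, selectivity up, odor noted, level alarm (predicts outlet temperature low, not outlet temperature high; predicts selectivity down, not selectivity up)
(E) pump cavitation — particulate in product ✓; conversion down ✓; outlet temperature high ✓; selectivity up ✓; odor noted ✗; off-color product ✓; level alarm ✗
(F) sensor drift — does not account for odor noted
None of the listed candidates fits everything.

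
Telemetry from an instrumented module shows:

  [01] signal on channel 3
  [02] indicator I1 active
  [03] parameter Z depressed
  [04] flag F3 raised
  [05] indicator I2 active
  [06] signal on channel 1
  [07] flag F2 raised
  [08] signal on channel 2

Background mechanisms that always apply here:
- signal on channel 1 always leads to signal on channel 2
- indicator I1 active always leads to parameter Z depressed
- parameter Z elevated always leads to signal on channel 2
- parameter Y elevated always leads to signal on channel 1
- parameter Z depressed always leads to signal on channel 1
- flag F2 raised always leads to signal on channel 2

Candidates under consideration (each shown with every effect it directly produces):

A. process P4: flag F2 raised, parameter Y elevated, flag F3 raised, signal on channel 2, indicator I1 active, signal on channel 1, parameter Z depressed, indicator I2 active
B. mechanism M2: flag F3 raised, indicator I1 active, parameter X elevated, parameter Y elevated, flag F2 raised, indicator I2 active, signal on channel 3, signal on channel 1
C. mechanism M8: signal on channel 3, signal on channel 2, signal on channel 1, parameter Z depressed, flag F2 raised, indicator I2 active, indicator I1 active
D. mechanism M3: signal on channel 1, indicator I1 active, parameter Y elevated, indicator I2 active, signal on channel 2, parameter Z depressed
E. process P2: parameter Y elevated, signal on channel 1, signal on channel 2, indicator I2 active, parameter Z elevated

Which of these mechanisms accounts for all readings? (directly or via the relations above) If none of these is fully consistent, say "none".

B

Checking each candidate against the observations:
(A) process P4 — signal on channel 3 NO; indicator I1 active yes; parameter Z depressed yes; flag F3 raised yes; indicator I2 active yes; signal on channel 1 yes; flag F2 raised yes; signal on channel 2 yes
(B) mechanism M2 — accounts for every observation (parameter Z depressed via indicator I1 active → parameter Z depressed)
(C) mechanism M8 — does not account for flag F3 raised
(D) mechanism M3 — does not account for signal on channel 3, flag F3 raised, flag F2 raised
(E) process P2 — fails on signal on channel 3, indicator I1 active, parameter Z depressed, flag F3 raised, flag F2 raised (predicts parameter Z elevated, not parameter Z depressed)
(B) is the only candidate with no mismatches.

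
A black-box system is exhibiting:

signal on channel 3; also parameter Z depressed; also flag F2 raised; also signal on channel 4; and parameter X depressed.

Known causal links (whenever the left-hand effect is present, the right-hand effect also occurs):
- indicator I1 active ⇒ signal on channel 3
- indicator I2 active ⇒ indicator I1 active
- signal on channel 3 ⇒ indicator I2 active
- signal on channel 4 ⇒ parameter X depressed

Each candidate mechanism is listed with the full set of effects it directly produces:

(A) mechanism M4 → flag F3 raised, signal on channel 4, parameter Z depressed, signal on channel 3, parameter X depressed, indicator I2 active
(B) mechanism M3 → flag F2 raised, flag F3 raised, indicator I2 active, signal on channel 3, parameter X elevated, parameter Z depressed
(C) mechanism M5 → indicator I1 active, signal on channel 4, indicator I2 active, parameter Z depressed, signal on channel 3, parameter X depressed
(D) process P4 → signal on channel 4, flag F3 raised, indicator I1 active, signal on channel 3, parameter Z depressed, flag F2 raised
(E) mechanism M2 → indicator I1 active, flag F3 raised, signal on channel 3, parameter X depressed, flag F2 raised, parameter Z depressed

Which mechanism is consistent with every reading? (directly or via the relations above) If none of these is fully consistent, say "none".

Checking each candidate against the observations:
(A) mechanism M4 — signal on channel 3 yes; parameter Z depressed yes; flag F2 raised NO; signal on channel 4 yes; parameter X depressed yes
(B) mechanism M3 — fails on signal on channel 4, parameter X depressed (predicts parameter X elevated, not parameter X depressed)
(C) mechanism M5 — does not account for flag F2 raised
(D) process P4 — signal on channel 3 yes; parameter Z depressed yes; flag F2 raised yes; signal on channel 4 yes; parameter X depressed yes (via signal on channel 4 → parameter X depressed)
(E) mechanism M2 — signal on channel 3 yes; parameter Z depressed yes; flag F2 raised yes; signal on channel 4 NO; parameter X depressed yes
(D) alone accounts for all the evidence.

D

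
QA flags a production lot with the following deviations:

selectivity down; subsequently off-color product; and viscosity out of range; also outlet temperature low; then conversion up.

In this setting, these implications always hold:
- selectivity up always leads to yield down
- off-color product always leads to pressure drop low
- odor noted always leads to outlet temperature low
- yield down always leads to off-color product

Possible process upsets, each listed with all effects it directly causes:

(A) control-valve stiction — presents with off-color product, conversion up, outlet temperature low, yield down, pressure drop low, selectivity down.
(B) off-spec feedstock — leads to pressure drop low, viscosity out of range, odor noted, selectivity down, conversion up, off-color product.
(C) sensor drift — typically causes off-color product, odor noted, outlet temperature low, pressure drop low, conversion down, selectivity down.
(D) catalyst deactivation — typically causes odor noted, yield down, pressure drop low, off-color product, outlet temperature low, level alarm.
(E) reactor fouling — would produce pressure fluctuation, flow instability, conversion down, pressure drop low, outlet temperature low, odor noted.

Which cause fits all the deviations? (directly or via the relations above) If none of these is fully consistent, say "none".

B

Checking each candidate against the observations:
(A) control-valve stiction — does not account for viscosity out of range
(B) off-spec feedstock — selectivity down ✓; off-color product ✓; viscosity out of range ✓; outlet temperature low ✓ (by odor noted → outlet temperature low); conversion up ✓
(C) sensor drift — fails on viscosity out of range, conversion up (predicts conversion down, not conversion up)
(D) catalyst deactivation — does not account for selectivity down, viscosity out of range, conversion up
(E) reactor fouling — selectivity down ✗; off-color product ✗; viscosity out of range ✗; outlet temperature low ✓; conversion up ✗
(B) alone accounts for all the evidence.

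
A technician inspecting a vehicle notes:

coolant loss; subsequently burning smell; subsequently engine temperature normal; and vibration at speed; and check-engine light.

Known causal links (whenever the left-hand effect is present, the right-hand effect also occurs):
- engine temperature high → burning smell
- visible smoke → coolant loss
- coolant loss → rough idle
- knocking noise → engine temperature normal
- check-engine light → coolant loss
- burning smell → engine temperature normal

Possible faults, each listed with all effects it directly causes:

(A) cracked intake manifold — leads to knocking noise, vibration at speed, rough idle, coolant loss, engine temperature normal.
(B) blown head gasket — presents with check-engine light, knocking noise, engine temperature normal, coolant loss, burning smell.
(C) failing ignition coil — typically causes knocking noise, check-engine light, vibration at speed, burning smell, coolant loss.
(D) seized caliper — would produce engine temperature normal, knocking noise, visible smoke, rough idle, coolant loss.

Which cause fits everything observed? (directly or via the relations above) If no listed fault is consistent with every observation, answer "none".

C

Per-candidate check:
(A) cracked intake manifold — does not account for burning smell, check-engine light
(B) blown head gasket — coolant loss +; burning smell +; engine temperature normal +; vibration at speed -; check-engine light +
(C) failing ignition coil — coolant loss +; burning smell +; engine temperature normal + (by knocking noise → engine temperature normal); vibration at speed +; check-engine light +
(D) seized caliper — coolant loss +; burning smell -; engine temperature normal +; vibration at speed -; check-engine light -
(C) alone accounts for all the evidence.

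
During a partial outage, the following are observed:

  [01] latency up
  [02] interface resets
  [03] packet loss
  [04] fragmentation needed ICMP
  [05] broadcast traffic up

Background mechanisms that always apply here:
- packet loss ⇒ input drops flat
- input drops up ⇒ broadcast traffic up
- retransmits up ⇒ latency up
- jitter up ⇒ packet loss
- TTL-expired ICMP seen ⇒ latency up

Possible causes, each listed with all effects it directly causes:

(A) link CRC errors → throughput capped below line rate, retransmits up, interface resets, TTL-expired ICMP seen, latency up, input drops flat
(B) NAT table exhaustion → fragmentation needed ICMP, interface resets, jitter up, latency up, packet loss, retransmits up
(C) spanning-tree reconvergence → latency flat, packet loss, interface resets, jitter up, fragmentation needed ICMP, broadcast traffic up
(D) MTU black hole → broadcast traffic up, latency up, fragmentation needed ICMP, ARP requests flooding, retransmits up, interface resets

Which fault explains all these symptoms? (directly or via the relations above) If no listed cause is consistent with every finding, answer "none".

For each candidate, compare predicted effects to what was observed:
(A) link CRC errors — latency up match; interface resets match; packet loss miss; fragmentation needed ICMP miss; broadcast traffic up miss
(B) NAT table exhaustion — latency up match; interface resets match; packet loss match; fragmentation needed ICMP match; broadcast traffic up miss
(C) spanning-tree reconvergence — fails on latency up (predicts latency flat, not latency up)
(D) MTU black hole — latency up match; interface resets match; packet loss miss; fragmentation needed ICMP match; broadcast traffic up match
None of the listed candidates fits everything.

none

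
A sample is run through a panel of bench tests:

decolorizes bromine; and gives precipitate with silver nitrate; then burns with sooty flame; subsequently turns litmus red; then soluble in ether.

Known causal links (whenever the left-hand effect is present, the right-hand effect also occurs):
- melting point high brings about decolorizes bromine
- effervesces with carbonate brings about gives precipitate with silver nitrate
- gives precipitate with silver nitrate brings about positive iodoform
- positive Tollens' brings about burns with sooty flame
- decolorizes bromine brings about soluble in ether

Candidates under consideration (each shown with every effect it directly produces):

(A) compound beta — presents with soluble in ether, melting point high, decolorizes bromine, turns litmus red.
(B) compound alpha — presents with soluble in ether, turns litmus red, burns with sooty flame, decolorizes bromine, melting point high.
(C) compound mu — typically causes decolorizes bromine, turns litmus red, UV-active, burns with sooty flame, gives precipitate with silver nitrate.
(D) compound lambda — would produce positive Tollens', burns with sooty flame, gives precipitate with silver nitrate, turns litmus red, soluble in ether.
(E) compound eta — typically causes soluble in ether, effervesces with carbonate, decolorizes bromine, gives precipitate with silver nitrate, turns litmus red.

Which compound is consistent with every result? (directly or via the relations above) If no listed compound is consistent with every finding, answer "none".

Checking each candidate against the observations:
(A) compound beta — decolorizes bromine yes; gives precipitate with silver nitrate NO; burns with sooty flame NO; turns litmus red yes; soluble in ether yes
(B) compound alpha — decolorizes bromine yes; gives precipitate with silver nitrate NO; burns with sooty flame yes; turns litmus red yes; soluble in ether yes
(C) compound mu — accounts for every observation (soluble in ether through decolorizes bromine → soluble in ether)
(D) compound lambda — decolorizes bromine NO; gives precipitate with silver nitrate yes; burns with sooty flame yes; turns litmus red yes; soluble in ether yes
(E) compound eta — does not account for burns with sooty flame
(C) alone accounts for all the evidence.

C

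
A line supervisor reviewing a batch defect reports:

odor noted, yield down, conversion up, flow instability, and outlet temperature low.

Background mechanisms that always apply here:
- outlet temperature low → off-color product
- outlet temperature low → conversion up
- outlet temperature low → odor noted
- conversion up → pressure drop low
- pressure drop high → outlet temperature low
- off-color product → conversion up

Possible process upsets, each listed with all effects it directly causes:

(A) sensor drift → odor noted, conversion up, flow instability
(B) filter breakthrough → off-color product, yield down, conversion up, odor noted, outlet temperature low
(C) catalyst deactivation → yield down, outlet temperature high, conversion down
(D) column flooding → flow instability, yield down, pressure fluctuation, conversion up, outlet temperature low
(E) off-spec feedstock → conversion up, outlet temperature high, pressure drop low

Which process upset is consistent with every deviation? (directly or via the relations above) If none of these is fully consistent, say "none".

D

Testing each hypothesis:
(A) sensor drift — odor noted +; yield down -; conversion up +; flow instability +; outlet temperature low -
(B) filter breakthrough — odor noted +; yield down +; conversion up +; flow instability -; outlet temperature low +
(C) catalyst deactivation — odor noted -; yield down +; conversion up -; flow instability -; outlet temperature low -
(D) column flooding — accounts for every observation (odor noted via outlet temperature low → odor noted)
(E) off-spec feedstock — odor noted -; yield down -; conversion up +; flow instability -; outlet temperature low -
(D) is the only candidate with no mismatches.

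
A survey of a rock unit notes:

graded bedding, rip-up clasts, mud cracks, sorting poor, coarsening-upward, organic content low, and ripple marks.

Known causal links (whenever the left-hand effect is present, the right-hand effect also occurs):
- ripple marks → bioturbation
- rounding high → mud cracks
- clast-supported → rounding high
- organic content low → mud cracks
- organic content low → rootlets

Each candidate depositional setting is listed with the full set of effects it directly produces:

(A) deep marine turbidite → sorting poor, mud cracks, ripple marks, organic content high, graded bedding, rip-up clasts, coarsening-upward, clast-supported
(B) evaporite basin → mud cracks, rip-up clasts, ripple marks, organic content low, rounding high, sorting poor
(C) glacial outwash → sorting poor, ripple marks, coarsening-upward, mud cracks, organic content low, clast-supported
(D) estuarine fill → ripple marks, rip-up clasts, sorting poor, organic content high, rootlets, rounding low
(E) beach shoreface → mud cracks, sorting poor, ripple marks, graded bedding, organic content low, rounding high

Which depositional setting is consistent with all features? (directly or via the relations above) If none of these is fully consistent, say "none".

none

Checking each candidate against the observations:
(A) deep marine turbidite — graded bedding ✓; rip-up clasts ✓; mud cracks ✓; sorting poor ✓; coarsening-upward ✓; organic content low ✗; ripple marks ✓
(B) evaporite basin — graded bedding ✗; rip-up clasts ✓; mud cracks ✓; sorting poor ✓; coarsening-upward ✗; organic content low ✓; ripple marks ✓
(C) glacial outwash — graded bedding ✗; rip-up clasts ✗; mud cracks ✓; sorting poor ✓; coarsening-upward ✓; organic content low ✓; ripple marks ✓
(D) estuarine fill — graded bedding ✗; rip-up clasts ✓; mud cracks ✗; sorting poor ✓; coarsening-upward ✗; organic content low ✗; ripple marks ✓
(E) beach shoreface — graded bedding ✓; rip-up clasts ✗; mud cracks ✓; sorting poor ✓; coarsening-upward ✗; organic content low ✓; ripple marks ✓
None of the listed candidates fits everything.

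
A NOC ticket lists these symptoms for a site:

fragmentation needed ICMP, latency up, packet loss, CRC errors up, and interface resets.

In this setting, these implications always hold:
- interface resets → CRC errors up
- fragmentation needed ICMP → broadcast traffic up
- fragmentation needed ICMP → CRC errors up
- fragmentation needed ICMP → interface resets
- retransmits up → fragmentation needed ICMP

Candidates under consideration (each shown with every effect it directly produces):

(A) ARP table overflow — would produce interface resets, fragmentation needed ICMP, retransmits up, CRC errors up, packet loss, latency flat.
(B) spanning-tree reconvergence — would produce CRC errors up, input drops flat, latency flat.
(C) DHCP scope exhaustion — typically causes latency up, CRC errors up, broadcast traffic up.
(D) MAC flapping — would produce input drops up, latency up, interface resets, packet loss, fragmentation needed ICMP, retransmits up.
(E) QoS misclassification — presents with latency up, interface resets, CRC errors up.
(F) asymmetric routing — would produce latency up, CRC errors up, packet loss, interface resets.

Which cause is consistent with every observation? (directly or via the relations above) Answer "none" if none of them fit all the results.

D

Checking each candidate against the observations:
(A) ARP table overflow — fails on latency up (predicts latency flat, not latency up)
(B) spanning-tree reconvergence — fragmentation needed ICMP -; latency up -; packet loss -; CRC errors up +; interface resets -
(C) DHCP scope exhaustion — does not account for fragmentation needed ICMP, packet loss, interface resets
(D) MAC flapping — accounts for every observation (CRC errors up via fragmentation needed ICMP → CRC errors up)
(E) QoS misclassification — fragmentation needed ICMP -; latency up +; packet loss -; CRC errors up +; interface resets +
(F) asymmetric routing — fragmentation needed ICMP -; latency up +; packet loss +; CRC errors up +; interface resets +
(D) alone accounts for all the evidence.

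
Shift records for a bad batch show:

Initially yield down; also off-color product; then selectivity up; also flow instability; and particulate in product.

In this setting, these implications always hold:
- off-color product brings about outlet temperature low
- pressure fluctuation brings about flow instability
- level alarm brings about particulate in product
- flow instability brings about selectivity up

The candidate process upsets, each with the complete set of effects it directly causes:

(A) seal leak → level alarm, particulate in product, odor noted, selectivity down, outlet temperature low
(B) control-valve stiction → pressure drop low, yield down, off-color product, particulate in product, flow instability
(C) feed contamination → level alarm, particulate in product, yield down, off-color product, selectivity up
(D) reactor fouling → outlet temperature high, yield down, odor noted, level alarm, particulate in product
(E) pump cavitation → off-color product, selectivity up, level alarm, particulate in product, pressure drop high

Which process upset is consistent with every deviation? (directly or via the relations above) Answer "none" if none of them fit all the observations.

Checking each candidate against the observations:
(A) seal leak — yield down ✗; off-color product ✗; selectivity up ✗; flow instability ✗; particulate in product ✓
(B) control-valve stiction — yield down ✓; off-color product ✓; selectivity up ✓ (via flow instability → selectivity up); flow instability ✓; particulate in product ✓
(C) feed contamination — does not account for flow instability
(D) reactor fouling — yield down ✓; off-color product ✗; selectivity up ✗; flow instability ✗; particulate in product ✓
(E) pump cavitation — yield down ✗; off-color product ✓; selectivity up ✓; flow instability ✗; particulate in product ✓
Only (B) is consistent with every observation.

B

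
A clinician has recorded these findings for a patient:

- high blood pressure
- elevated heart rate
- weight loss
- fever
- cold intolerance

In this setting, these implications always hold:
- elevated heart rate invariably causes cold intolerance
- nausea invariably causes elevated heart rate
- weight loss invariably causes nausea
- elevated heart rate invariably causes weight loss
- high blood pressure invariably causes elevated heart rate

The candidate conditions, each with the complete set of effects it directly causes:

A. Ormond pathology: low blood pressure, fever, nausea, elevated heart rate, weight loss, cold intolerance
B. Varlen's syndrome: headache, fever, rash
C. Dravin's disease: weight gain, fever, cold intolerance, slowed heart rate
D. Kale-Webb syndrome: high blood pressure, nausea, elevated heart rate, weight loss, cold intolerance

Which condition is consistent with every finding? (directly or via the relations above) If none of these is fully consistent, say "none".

For each candidate, compare predicted effects to what was observed:
(A) Ormond pathology — high blood pressure ✗; elevated heart rate ✓; weight loss ✓; fever ✓; cold intolerance ✓
(B) Varlen's syndrome — high blood pressure ✗; elevated heart rate ✗; weight loss ✗; fever ✓; cold intolerance ✗
(C) Dravin's disease — high blood pressure ✗; elevated heart rate ✗; weight loss ✗; fever ✓; cold intolerance ✓
(D) Kale-Webb syndrome — does not account for fever
None of the listed candidates fits everything.

none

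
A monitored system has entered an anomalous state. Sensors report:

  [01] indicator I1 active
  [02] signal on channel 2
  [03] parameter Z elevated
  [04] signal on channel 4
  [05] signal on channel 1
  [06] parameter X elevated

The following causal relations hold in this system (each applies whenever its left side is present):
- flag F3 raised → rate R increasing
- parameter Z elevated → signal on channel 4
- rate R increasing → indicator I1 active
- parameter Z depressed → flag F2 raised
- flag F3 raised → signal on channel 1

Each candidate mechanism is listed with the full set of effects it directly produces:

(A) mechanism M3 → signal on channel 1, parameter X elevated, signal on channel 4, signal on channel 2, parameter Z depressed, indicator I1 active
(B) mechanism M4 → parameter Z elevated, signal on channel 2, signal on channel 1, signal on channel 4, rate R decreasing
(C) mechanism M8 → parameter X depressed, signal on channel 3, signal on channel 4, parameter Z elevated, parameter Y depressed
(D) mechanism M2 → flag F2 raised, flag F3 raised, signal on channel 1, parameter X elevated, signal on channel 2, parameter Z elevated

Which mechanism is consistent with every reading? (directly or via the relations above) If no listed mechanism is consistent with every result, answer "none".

Per-candidate check:
(A) mechanism M3 — indicator I1 active +; signal on channel 2 +; parameter Z elevated -; signal on channel 4 +; signal on channel 1 +; parameter X elevated +
(B) mechanism M4 — does not account for indicator I1 active, parameter X elevated
(C) mechanism M8 — fails on indicator I1 active, signal on channel 2, signal on channel 1, parameter X elevated (predicts parameter X depressed, not parameter X elevated)
(D) mechanism M2 — indicator I1 active + (via flag F3 raised → rate R increasing → indicator I1 active); signal on channel 2 +; parameter Z elevated +; signal on channel 4 + (via parameter Z elevated → signal on channel 4); signal on channel 1 +; parameter X elevated +
Only (D) is consistent with every observation.

D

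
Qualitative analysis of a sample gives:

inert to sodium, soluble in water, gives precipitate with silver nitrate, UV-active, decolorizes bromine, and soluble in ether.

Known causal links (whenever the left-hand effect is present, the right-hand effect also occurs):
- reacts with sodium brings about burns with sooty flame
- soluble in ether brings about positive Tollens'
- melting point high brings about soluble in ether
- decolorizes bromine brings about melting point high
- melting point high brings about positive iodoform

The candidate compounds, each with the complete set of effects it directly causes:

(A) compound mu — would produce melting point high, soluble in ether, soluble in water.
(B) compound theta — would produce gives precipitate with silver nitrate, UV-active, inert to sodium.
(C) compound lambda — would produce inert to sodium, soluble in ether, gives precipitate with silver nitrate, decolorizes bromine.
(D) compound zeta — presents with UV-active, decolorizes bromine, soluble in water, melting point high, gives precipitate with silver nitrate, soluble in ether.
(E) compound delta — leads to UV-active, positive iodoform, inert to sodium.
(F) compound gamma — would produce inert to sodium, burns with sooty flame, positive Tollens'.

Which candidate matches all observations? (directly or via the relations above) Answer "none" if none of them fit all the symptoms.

Testing each hypothesis:
(A) compound mu — inert to sodium -; soluble in water +; gives precipitate with silver nitrate -; UV-active -; decolorizes bromine -; soluble in ether +
(B) compound theta — inert to sodium +; soluble in water -; gives precipitate with silver nitrate +; UV-active +; decolorizes bromine -; soluble in ether -
(C) compound lambda — does not account for soluble in water, UV-active
(D) compound zeta — inert to sodium -; soluble in water +; gives precipitate with silver nitrate +; UV-active +; decolorizes bromine +; soluble in ether +
(E) compound delta — inert to sodium +; soluble in water -; gives precipitate with silver nitrate -; UV-active +; decolorizes bromine -; soluble in ether -
(F) compound gamma — inert to sodium +; soluble in water -; gives precipitate with silver nitrate -; UV-active -; decolorizes bromine -; soluble in ether -
Every candidate fails on at least one observation.

none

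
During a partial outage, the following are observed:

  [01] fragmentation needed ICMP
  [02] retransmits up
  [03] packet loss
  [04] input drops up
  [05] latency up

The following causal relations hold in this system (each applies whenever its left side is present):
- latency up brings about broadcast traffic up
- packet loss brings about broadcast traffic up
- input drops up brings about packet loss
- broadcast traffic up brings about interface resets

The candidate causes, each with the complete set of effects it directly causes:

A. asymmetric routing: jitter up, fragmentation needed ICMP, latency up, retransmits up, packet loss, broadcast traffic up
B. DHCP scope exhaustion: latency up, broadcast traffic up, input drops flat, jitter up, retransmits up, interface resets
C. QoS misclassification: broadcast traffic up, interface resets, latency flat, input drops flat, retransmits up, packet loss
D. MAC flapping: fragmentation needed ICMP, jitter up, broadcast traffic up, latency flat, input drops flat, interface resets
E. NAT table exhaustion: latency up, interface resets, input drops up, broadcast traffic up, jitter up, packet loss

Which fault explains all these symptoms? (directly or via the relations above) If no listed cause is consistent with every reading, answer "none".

Per-candidate check:
(A) asymmetric routing — does not account for input drops up
(B) DHCP scope exhaustion — fails on fragmentation needed ICMP, packet loss, input drops up (predicts input drops flat, not input drops up)
(C) QoS misclassification — fragmentation needed ICMP miss; retransmits up match; packet loss match; input drops up miss; latency up miss
(D) MAC flapping — fails on retransmits up, packet loss, input drops up, latency up (predicts input drops flat, not input drops up; predicts latency flat, not latency up)
(E) NAT table exhaustion — does not account for fragmentation needed ICMP, retransmits up
None of the listed candidates fits everything.

none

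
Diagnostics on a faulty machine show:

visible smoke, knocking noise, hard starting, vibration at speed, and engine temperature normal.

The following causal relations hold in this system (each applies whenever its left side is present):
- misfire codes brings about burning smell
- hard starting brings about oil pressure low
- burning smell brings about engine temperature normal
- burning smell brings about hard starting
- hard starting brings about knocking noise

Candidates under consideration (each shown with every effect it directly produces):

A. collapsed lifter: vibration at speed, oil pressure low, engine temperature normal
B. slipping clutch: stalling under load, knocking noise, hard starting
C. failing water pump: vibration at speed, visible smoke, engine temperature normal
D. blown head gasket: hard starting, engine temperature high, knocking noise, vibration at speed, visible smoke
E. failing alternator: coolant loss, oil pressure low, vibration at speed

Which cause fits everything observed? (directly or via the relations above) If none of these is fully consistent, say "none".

none

Checking each candidate against the observations:
(A) collapsed lifter — does not account for visible smoke, knocking noise, hard starting
(B) slipping clutch — visible smoke ✗; knocking noise ✓; hard starting ✓; vibration at speed ✗; engine temperature normal ✗
(C) failing water pump — does not account for knocking noise, hard starting
(D) blown head gasket — fails on engine temperature normal (predicts engine temperature high, not engine temperature normal)
(E) failing alternator — visible smoke ✗; knocking noise ✗; hard starting ✗; vibration at speed ✓; engine temperature normal ✗
Every candidate fails on at least one observation.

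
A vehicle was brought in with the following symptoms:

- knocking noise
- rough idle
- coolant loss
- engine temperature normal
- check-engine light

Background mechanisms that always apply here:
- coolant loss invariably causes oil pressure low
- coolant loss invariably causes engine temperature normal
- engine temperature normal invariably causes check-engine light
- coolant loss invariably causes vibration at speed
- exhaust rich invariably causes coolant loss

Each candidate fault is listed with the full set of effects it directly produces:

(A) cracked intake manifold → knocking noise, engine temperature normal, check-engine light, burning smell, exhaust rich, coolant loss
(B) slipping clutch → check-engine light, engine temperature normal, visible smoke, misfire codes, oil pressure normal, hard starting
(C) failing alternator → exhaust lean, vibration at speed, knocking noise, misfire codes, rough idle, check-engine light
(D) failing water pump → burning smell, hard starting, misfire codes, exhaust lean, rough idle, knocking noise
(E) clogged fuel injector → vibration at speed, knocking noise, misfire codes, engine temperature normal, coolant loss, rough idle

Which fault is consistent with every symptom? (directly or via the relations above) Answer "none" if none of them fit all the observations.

E

For each candidate, compare predicted effects to what was observed:
(A) cracked intake manifold — knocking noise yes; rough idle NO; coolant loss yes; engine temperature normal yes; check-engine light yes
(B) slipping clutch — knocking noise NO; rough idle NO; coolant loss NO; engine temperature normal yes; check-engine light yes
(C) failing alternator — knocking noise yes; rough idle yes; coolant loss NO; engine temperature normal NO; check-engine light yes
(D) failing water pump — does not account for coolant loss, engine temperature normal, check-engine light
(E) clogged fuel injector — accounts for every observation (check-engine light by engine temperature normal → check-engine light)
(E) alone accounts for all the evidence.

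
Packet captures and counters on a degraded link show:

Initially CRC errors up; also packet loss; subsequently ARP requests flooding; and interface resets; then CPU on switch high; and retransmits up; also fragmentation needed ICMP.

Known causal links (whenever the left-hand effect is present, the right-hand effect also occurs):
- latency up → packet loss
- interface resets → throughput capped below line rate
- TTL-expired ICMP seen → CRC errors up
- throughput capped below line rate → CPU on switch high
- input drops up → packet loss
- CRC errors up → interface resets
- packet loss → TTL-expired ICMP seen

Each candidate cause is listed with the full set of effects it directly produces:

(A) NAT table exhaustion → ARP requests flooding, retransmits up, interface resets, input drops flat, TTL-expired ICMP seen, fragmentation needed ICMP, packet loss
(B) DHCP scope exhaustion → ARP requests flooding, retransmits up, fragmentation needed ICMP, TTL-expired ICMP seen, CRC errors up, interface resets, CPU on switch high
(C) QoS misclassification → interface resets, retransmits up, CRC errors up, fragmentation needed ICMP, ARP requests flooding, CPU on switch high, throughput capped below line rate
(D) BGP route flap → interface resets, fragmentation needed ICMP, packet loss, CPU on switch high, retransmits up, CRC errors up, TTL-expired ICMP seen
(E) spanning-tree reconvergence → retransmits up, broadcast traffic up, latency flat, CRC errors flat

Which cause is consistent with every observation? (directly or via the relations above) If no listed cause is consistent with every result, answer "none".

A

Per-candidate check:
(A) NAT table exhaustion — CRC errors up yes (via TTL-expired ICMP seen → CRC errors up); packet loss yes; ARP requests flooding yes; interface resets yes; CPU on switch high yes (via interface resets → throughput capped below line rate → CPU on switch high); retransmits up yes; fragmentation needed ICMP yes
(B) DHCP scope exhaustion — does not account for packet loss
(C) QoS misclassification — CRC errors up yes; packet loss NO; ARP requests flooding yes; interface resets yes; CPU on switch high yes; retransmits up yes; fragmentation needed ICMP yes
(D) BGP route flap — CRC errors up yes; packet loss yes; ARP requests flooding NO; interface resets yes; CPU on switch high yes; retransmits up yes; fragmentation needed ICMP yes
(E) spanning-tree reconvergence — CRC errors up NO; packet loss NO; ARP requests flooding NO; interface resets NO; CPU on switch high NO; retransmits up yes; fragmentation needed ICMP NO
(A) alone accounts for all the evidence.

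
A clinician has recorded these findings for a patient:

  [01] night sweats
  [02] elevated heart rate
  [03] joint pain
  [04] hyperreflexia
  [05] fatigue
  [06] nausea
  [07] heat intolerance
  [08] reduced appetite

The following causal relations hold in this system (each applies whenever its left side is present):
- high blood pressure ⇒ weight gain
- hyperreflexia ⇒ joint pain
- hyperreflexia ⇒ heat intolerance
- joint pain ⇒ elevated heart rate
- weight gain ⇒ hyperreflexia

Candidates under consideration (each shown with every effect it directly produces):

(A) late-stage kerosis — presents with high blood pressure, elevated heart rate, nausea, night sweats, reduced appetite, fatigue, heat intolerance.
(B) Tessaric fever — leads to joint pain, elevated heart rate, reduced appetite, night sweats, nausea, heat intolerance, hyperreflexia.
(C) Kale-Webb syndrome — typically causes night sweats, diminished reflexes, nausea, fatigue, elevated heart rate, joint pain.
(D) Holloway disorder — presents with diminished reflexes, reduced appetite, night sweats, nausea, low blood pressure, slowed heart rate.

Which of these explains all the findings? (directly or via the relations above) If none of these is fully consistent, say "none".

A

For each candidate, compare predicted effects to what was observed:
(A) late-stage kerosis — night sweats ✓; elevated heart rate ✓; joint pain ✓ (through high blood pressure → weight gain → hyperreflexia → joint pain); hyperreflexia ✓ (through high blood pressure → weight gain → hyperreflexia); fatigue ✓; nausea ✓; heat intolerance ✓; reduced appetite ✓
(B) Tessaric fever — night sweats ✓; elevated heart rate ✓; joint pain ✓; hyperreflexia ✓; fatigue ✗; nausea ✓; heat intolerance ✓; reduced appetite ✓
(C) Kale-Webb syndrome — fails on hyperreflexia, heat intolerance, reduced appetite (predicts diminished reflexes, not hyperreflexia)
(D) Holloway disorder — fails on elevated heart rate, joint pain, hyperreflexia, fatigue, heat intolerance (predicts slowed heart rate, not elevated heart rate; predicts diminished reflexes, not hyperreflexia)
(A) alone accounts for all the evidence.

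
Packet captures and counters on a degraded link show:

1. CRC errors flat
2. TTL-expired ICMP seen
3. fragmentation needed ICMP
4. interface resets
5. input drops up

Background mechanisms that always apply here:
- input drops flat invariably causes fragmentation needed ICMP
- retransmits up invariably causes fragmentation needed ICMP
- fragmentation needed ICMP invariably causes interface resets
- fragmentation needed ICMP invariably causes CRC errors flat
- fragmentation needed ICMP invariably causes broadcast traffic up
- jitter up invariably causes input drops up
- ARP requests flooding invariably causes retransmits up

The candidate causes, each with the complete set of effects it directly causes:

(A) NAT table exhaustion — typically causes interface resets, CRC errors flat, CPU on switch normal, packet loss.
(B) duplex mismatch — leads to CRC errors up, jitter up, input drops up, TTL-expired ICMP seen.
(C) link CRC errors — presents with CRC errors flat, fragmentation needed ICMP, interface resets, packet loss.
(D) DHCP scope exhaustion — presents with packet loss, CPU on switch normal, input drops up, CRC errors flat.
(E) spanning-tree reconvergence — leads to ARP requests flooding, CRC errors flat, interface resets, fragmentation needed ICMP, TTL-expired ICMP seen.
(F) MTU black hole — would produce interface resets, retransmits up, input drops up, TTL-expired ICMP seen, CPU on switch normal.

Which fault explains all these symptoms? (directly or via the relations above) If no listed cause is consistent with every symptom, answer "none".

F

Checking each candidate against the observations:
(A) NAT table exhaustion — does not account for TTL-expired ICMP seen, fragmentation needed ICMP, input drops up
(B) duplex mismatch — CRC errors flat miss; TTL-expired ICMP seen match; fragmentation needed ICMP miss; interface resets miss; input drops up match
(C) link CRC errors — does not account for TTL-expired ICMP seen, input drops up
(D) DHCP scope exhaustion — does not account for TTL-expired ICMP seen, fragmentation needed ICMP, interface resets
(E) spanning-tree reconvergence — does not account for input drops up
(F) MTU black hole — accounts for every observation (CRC errors flat via retransmits up → fragmentation needed ICMP → CRC errors flat)
Only (F) is consistent with every observation.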